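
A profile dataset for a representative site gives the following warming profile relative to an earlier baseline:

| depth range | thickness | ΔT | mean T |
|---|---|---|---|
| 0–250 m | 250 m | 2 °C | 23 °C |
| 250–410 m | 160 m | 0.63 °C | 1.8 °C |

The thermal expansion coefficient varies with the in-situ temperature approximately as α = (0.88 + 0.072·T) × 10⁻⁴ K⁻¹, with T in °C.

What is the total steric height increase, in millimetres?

Δh ≈ 137 mm

Layer 1: α = (0.88 + 0.072×23)×10⁻⁴ = 2.536×10⁻⁴ K⁻¹
Layer 2: α = (0.88 + 0.072×1.8)×10⁻⁴ = 1.0096×10⁻⁴ K⁻¹
250 × 2.536×10⁻⁴ × 2 = 0.12680 m
250–410 m: 160 × 1.0096×10⁻⁴ × 0.63 = 0.010176768 m
Δh = 0.12680 + 0.010176768 = 0.136976768 m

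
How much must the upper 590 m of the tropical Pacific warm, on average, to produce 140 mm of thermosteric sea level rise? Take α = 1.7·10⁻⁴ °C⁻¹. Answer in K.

ΔT ≈ 1.40 K

ΔT = Δh/(αH) = 0.14 / (1.7×10⁻⁴ × 590) ≈ 1.396 K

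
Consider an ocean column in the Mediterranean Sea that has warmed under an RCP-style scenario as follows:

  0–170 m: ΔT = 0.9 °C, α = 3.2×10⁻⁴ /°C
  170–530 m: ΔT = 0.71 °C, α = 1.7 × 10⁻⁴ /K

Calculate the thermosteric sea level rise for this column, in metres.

0.092 m of thermosteric rise

0–170 m: 170 × 3.2×10⁻⁴ × 0.9 = 0.04896 m
1.7×10⁻⁴ × 0.71 × 360 = 0.043452 m
Δh = 0.04896 + 0.043452 = 0.092412 m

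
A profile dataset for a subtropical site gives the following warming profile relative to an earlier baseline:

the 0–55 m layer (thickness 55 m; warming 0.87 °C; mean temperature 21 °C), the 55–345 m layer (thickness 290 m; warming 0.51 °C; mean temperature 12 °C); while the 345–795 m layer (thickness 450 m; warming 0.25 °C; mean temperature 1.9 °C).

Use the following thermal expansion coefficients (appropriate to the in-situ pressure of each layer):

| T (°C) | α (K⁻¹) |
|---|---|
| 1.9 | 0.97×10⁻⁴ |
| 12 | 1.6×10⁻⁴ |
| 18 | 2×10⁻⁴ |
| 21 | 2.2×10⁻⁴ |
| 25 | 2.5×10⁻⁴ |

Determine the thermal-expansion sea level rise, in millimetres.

Layer 1 at 21 °C → α = 2.2×10⁻⁴ K⁻¹
Layer 2 at 12 °C → α = 1.6×10⁻⁴ K⁻¹
Layer 3 at 1.9 °C → α = 0.97×10⁻⁴ K⁻¹
Layer 1: 55 × 2.2×10⁻⁴ × 0.87 = 0.010527 m
Layer 2: 0.51 × 1.6×10⁻⁴ × 290 = 0.023664 m
0.25 × 0.97×10⁻⁴ × 450 = 0.0109125 m
Δh = 0.010527 + 0.023664 + 0.0109125 = 0.0451035 m ≈ 45 mm

45 mm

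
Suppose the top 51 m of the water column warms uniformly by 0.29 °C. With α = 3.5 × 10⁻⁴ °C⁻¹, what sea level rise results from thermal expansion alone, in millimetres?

Δh = αΔT·H = 3.5×10⁻⁴ × 0.29 × 51 = 0.0051765 m

5.18 mm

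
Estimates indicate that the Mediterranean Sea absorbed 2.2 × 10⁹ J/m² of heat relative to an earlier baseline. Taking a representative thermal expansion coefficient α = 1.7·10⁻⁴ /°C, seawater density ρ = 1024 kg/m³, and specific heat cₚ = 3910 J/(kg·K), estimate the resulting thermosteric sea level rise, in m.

Δh = αQ/(ρcₚ) = 1.7×10⁻⁴ × 2.2×10⁹ / (1024 × 3910) ≈ 0.09341 m

about 0.0934 m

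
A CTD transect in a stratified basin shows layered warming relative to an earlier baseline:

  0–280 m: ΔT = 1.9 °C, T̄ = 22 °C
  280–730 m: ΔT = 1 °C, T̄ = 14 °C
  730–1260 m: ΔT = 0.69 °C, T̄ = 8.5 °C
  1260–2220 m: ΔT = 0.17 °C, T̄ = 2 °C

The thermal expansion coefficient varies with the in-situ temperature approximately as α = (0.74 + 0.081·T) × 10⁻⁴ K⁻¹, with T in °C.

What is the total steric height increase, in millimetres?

Layer 1: α = (0.74 + 0.081×22)×10⁻⁴ = 2.522×10⁻⁴ K⁻¹
Layer 2: α = (0.74 + 0.081×14)×10⁻⁴ = 1.874×10⁻⁴ K⁻¹
Layer 3: α = (0.74 + 0.081×8.5)×10⁻⁴ = 1.4285×10⁻⁴ K⁻¹
Layer 4: α = (0.74 + 0.081×2)×10⁻⁴ = 0.902×10⁻⁴ K⁻¹
1.9 × 2.522×10⁻⁴ × 280 = 0.1341704 m
280–730 m: 450 × 1.874×10⁻⁴ × 1 = 0.08433 m
530 × 1.4285×10⁻⁴ × 0.69 = 0.052240245 m
Layer 4: 0.17 × 0.902×10⁻⁴ × 960 = 0.01472064 m
Δh = 0.1341704 + 0.08433 + 0.052240245 + 0.01472064 = 0.285461285 m

285 mm of thermosteric rise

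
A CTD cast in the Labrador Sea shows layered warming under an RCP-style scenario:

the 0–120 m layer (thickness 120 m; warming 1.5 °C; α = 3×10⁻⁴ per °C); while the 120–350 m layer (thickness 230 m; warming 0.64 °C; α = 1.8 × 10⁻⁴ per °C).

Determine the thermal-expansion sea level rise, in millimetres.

Layer 1: 120 × 3×10⁻⁴ × 1.5 = 0.05400 m
230 × 0.64 × 1.8×10⁻⁴ = 0.026496 m
Δh = 0.05400 + 0.026496 = 0.080496 m ≈ 80.5 mm

about 80.5 mm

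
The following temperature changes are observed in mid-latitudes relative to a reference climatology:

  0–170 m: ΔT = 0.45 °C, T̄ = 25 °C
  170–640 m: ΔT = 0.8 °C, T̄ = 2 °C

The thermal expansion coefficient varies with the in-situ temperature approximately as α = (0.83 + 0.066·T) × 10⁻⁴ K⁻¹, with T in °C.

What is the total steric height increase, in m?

Δh ≈ 0.0551 m

Layer 1: α = (0.83 + 0.066×25)×10⁻⁴ = 2.48×10⁻⁴ K⁻¹
Layer 2: α = (0.83 + 0.066×2)×10⁻⁴ = 0.962×10⁻⁴ K⁻¹
Layer 1: 2.48×10⁻⁴ × 0.45 × 170 = 0.018972 m
Layer 2: 470 × 0.8 × 0.962×10⁻⁴ = 0.0361712 m
Δh = 0.018972 + 0.0361712 = 0.0551432 m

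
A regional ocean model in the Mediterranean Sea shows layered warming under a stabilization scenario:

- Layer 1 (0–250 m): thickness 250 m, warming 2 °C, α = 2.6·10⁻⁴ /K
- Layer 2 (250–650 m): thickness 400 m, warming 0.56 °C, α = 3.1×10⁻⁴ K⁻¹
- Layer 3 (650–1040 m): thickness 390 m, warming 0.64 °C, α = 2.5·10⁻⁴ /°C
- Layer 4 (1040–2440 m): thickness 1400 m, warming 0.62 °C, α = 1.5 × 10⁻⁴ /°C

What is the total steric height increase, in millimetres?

Layer 1: 2 × 2.6×10⁻⁴ × 250 = 0.13000 m
250–650 m: 0.56 × 3.1×10⁻⁴ × 400 = 0.06944 m
2.5×10⁻⁴ × 390 × 0.64 = 0.06240 m
1400 × 0.62 × 1.5×10⁻⁴ = 0.13020 m
Δh = 0.13000 + 0.06944 + 0.06240 + 0.13020 = 0.39204 m

390 mm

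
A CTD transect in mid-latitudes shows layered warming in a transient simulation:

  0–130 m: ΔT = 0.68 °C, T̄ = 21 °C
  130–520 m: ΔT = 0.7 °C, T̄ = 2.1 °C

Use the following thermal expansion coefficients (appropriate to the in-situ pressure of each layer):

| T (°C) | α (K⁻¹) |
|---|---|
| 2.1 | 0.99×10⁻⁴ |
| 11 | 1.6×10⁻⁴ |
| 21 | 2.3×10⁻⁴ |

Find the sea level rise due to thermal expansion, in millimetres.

47.4 mm of thermosteric rise

Layer 1 at 21 °C → α = 2.3×10⁻⁴ K⁻¹
Layer 2 at 2.1 °C → α = 0.99×10⁻⁴ K⁻¹
Layer 1: 2.3×10⁻⁴ × 0.68 × 130 = 0.020332 m
130–520 m: 0.7 × 390 × 0.99×10⁻⁴ = 0.027027 m
Δh = 0.020332 + 0.027027 = 0.047359 m ≈ 47.4 mm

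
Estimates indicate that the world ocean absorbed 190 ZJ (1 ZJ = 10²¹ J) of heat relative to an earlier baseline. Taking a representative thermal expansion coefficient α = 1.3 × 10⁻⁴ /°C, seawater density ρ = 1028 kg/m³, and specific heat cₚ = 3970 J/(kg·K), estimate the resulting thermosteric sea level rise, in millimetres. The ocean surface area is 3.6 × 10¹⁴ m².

Per unit area: Q = 190×10²¹ / (3.6×10¹⁴) ≈ 5.278×10⁸ J/m²
Δh = αQ/(ρcₚ) = 1.3×10⁻⁴ × 5.278×10⁸ / (1028 × 3970) ≈ 0.016812 m

16.8 mm of thermosteric rise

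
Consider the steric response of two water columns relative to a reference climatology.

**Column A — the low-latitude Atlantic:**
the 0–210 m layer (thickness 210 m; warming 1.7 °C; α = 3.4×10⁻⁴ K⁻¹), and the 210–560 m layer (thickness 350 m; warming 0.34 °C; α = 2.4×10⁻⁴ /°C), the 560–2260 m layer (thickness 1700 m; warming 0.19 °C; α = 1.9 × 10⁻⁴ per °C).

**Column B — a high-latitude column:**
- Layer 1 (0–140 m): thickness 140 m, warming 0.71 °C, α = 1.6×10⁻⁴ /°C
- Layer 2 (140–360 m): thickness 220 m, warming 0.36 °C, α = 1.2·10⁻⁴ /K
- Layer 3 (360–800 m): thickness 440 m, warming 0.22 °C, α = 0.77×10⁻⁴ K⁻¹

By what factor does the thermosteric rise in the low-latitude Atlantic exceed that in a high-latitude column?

a factor of 6.43

A 1.7 × 3.4×10⁻⁴ × 210 = 0.12138 m
A 210–560 m: 350 × 2.4×10⁻⁴ × 0.34 = 0.02856 m
A 1700 × 1.9×10⁻⁴ × 0.19 = 0.06137 m
A total: 0.21131 m
B Layer 1: 0.71 × 140 × 1.6×10⁻⁴ = 0.015904 m
B 140–360 m: 1.2×10⁻⁴ × 220 × 0.36 = 0.009504 m
B Layer 3: 440 × 0.77×10⁻⁴ × 0.22 = 0.0074536 m
B total: 0.0328616 m
Ratio: 0.21131 / 0.0328616 ≈ 6.430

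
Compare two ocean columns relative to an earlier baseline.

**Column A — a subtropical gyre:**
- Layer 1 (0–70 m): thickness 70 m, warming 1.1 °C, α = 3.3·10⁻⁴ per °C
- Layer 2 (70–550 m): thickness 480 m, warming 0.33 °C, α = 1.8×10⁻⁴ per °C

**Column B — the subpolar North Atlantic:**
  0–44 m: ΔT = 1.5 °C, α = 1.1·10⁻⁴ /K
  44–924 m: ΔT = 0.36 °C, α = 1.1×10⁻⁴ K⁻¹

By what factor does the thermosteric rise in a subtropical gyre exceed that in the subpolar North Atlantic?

A 0–70 m: 70 × 3.3×10⁻⁴ × 1.1 = 0.02541 m
A 70–550 m: 480 × 1.8×10⁻⁴ × 0.33 = 0.028512 m
A total: 0.053922 m
B 44 × 1.5 × 1.1×10⁻⁴ = 0.00726 m
B Layer 2: 0.36 × 880 × 1.1×10⁻⁴ = 0.034848 m
B total: 0.042108 m
Ratio: 0.053922 / 0.042108 ≈ 1.281

≈ 1.28×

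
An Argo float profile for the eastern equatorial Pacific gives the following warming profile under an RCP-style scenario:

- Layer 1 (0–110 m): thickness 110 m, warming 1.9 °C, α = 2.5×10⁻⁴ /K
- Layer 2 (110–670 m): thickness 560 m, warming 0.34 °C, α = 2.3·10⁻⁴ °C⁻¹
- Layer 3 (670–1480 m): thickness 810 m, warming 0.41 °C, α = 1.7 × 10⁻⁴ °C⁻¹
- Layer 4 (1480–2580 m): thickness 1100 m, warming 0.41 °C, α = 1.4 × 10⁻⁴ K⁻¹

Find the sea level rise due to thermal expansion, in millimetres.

0–110 m: 110 × 2.5×10⁻⁴ × 1.9 = 0.05225 m
Layer 2: 560 × 2.3×10⁻⁴ × 0.34 = 0.043792 m
Layer 3: 1.7×10⁻⁴ × 0.41 × 810 = 0.056457 m
1480–2580 m: 0.41 × 1.4×10⁻⁴ × 1100 = 0.06314 m
Δh = 0.05225 + 0.043792 + 0.056457 + 0.06314 = 0.215639 m

216 mm of thermosteric rise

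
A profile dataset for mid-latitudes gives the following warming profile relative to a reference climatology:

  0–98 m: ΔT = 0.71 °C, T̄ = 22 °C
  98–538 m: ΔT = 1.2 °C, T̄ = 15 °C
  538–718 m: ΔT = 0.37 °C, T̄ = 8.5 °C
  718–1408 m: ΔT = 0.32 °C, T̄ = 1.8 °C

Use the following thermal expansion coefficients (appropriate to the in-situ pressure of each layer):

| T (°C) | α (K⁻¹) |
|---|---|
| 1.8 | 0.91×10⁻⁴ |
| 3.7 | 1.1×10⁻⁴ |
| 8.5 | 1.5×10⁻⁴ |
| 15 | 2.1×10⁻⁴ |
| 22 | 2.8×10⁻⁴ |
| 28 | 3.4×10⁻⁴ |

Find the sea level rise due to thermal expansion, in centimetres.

Layer 1 at 22 °C → α = 2.8×10⁻⁴ K⁻¹
Layer 2 at 15 °C → α = 2.1×10⁻⁴ K⁻¹
Layer 3 at 8.5 °C → α = 1.5×10⁻⁴ K⁻¹
Layer 4 at 1.8 °C → α = 0.91×10⁻⁴ K⁻¹
Layer 1: 0.71 × 98 × 2.8×10⁻⁴ = 0.0194824 m
Layer 2: 2.1×10⁻⁴ × 440 × 1.2 = 0.11088 m
Layer 3: 1.5×10⁻⁴ × 180 × 0.37 = 0.00999 m
0.32 × 0.91×10⁻⁴ × 690 = 0.0200928 m
Δh = 0.0194824 + 0.11088 + 0.00999 + 0.0200928 = 0.1604452 m

16.0 cm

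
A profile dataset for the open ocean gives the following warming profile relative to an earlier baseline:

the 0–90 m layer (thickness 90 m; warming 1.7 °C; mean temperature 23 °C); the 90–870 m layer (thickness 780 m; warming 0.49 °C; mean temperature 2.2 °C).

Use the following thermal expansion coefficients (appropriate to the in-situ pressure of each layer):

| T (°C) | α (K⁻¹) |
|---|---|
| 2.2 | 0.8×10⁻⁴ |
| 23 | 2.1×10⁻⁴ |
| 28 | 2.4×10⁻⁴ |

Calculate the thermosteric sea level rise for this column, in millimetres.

about 63 mm

Layer 1 at 23 °C → α = 2.1×10⁻⁴ K⁻¹
Layer 2 at 2.2 °C → α = 0.8×10⁻⁴ K⁻¹
0–90 m: 1.7 × 2.1×10⁻⁴ × 90 = 0.03213 m
90–870 m: 780 × 0.49 × 0.8×10⁻⁴ = 0.030576 m
Δh = 0.03213 + 0.030576 = 0.062706 m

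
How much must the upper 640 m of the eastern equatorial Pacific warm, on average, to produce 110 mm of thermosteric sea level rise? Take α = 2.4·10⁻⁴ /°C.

ΔT = Δh/(αH) = 0.11 / (2.4×10⁻⁴ × 640) ≈ 0.7161 °C

about 0.72 °C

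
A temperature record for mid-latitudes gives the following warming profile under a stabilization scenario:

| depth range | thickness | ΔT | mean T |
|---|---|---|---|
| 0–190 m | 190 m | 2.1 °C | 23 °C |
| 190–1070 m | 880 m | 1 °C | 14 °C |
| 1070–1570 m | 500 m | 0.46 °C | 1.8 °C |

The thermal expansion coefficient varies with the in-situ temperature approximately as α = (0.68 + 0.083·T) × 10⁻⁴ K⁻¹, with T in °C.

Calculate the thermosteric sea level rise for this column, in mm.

Δh = 280 mm

Layer 1: α = (0.68 + 0.083×23)×10⁻⁴ = 2.589×10⁻⁴ K⁻¹
Layer 2: α = (0.68 + 0.083×14)×10⁻⁴ = 1.842×10⁻⁴ K⁻¹
Layer 3: α = (0.68 + 0.083×1.8)×10⁻⁴ = 0.8294×10⁻⁴ K⁻¹
0–190 m: 2.1 × 190 × 2.589×10⁻⁴ = 0.1033011 m
1.842×10⁻⁴ × 1 × 880 = 0.162096 m
Layer 3: 0.46 × 500 × 0.8294×10⁻⁴ = 0.0190762 m
Δh = 0.1033011 + 0.162096 + 0.0190762 = 0.2844733 m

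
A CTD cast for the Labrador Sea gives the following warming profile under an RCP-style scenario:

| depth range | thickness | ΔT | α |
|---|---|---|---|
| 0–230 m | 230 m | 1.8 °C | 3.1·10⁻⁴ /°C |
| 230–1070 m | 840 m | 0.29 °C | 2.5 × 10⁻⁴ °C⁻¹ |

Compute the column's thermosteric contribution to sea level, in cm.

3.1×10⁻⁴ × 230 × 1.8 = 0.12834 m
Layer 2: 0.29 × 840 × 2.5×10⁻⁴ = 0.06090 m
Δh = 0.12834 + 0.06090 = 0.18924 m

18.9 cm of thermosteric rise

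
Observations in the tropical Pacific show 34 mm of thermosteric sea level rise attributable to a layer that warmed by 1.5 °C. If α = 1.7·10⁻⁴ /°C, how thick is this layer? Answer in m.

H ≈ 133 m

H = Δh/(αΔT) = 0.034 / (1.7×10⁻⁴ × 1.5) ≈ 133.3 m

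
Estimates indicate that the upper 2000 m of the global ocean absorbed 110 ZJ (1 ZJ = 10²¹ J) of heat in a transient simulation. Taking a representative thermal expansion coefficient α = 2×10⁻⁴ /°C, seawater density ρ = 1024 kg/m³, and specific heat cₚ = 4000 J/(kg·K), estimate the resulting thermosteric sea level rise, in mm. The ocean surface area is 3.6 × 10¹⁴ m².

15 mm

Per unit area: Q = 110×10²¹ / (3.6×10¹⁴) ≈ 3.056×10⁸ J/m²
Δh = αQ/(ρcₚ) = 2×10⁻⁴ × 3.056×10⁸ / (1024 × 4000) ≈ 0.014922 m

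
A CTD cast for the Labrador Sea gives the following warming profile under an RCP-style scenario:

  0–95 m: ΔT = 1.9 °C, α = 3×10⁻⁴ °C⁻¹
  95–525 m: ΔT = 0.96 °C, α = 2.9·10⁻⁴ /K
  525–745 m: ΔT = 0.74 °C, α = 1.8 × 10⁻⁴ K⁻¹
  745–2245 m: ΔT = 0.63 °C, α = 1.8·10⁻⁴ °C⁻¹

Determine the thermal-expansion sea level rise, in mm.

Layer 1: 1.9 × 95 × 3×10⁻⁴ = 0.05415 m
95–525 m: 430 × 2.9×10⁻⁴ × 0.96 = 0.119712 m
525–745 m: 1.8×10⁻⁴ × 0.74 × 220 = 0.029304 m
Layer 4: 0.63 × 1500 × 1.8×10⁻⁴ = 0.17010 m
Δh = 0.05415 + 0.119712 + 0.029304 + 0.17010 = 0.373266 m

Δh ≈ 373 mm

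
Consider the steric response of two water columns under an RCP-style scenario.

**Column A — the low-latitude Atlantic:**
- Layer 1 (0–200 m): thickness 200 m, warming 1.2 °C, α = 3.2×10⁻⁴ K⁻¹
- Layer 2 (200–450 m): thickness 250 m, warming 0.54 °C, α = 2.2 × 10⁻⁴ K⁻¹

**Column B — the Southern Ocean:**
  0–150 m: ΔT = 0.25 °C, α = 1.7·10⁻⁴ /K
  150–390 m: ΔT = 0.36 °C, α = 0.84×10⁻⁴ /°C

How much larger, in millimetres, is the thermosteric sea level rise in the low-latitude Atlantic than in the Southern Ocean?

A 1.2 × 200 × 3.2×10⁻⁴ = 0.07680 m
A Layer 2: 2.2×10⁻⁴ × 250 × 0.54 = 0.02970 m
A total: 0.10650 m
B Layer 1: 1.7×10⁻⁴ × 150 × 0.25 = 0.006375 m
B Layer 2: 0.36 × 0.84×10⁻⁴ × 240 = 0.0072576 m
B total: 0.0136326 m
Difference: 0.10650 − 0.0136326 = 0.0928674 m

Δh_A − Δh_B ≈ 93 mm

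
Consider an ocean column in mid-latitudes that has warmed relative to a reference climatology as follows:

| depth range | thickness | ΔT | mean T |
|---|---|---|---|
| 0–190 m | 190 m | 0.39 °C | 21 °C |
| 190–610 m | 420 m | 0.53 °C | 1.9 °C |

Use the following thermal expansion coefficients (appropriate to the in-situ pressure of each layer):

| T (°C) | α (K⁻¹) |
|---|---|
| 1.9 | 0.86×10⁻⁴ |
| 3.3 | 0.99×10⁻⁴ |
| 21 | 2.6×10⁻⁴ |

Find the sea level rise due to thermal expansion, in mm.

Layer 1 at 21 °C → α = 2.6×10⁻⁴ K⁻¹
Layer 2 at 1.9 °C → α = 0.86×10⁻⁴ K⁻¹
2.6×10⁻⁴ × 190 × 0.39 = 0.019266 m
190–610 m: 0.86×10⁻⁴ × 0.53 × 420 = 0.0191436 m
Δh = 0.019266 + 0.0191436 = 0.0384096 m

38.4 mm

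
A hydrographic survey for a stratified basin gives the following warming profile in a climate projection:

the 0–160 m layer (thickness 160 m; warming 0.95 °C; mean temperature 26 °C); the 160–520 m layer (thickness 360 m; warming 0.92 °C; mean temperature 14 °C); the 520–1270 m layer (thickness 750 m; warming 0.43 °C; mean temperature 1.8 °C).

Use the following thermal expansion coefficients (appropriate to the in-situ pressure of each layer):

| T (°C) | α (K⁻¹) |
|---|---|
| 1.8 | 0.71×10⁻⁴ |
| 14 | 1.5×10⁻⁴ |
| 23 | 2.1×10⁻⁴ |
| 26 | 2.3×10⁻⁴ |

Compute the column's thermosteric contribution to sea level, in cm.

10.8 cm

Layer 1 at 26 °C → α = 2.3×10⁻⁴ K⁻¹
Layer 2 at 14 °C → α = 1.5×10⁻⁴ K⁻¹
Layer 3 at 1.8 °C → α = 0.71×10⁻⁴ K⁻¹
160 × 2.3×10⁻⁴ × 0.95 = 0.03496 m
160–520 m: 0.92 × 1.5×10⁻⁴ × 360 = 0.04968 m
520–1270 m: 750 × 0.71×10⁻⁴ × 0.43 = 0.0228975 m
Δh = 0.03496 + 0.04968 + 0.0228975 = 0.1075375 m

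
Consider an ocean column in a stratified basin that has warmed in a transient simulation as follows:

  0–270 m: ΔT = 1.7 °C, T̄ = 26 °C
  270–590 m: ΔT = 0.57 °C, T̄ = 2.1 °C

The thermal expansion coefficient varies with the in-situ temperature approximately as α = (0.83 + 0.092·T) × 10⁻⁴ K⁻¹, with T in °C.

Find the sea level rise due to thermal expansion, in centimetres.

about 16.7 cm

Layer 1: α = (0.83 + 0.092×26)×10⁻⁴ = 3.222×10⁻⁴ K⁻¹
Layer 2: α = (0.83 + 0.092×2.1)×10⁻⁴ = 1.0232×10⁻⁴ K⁻¹
0–270 m: 270 × 3.222×10⁻⁴ × 1.7 = 0.1478898 m
Layer 2: 0.57 × 320 × 1.0232×10⁻⁴ = 0.018663168 m
Δh = 0.1478898 + 0.018663168 = 0.166552968 m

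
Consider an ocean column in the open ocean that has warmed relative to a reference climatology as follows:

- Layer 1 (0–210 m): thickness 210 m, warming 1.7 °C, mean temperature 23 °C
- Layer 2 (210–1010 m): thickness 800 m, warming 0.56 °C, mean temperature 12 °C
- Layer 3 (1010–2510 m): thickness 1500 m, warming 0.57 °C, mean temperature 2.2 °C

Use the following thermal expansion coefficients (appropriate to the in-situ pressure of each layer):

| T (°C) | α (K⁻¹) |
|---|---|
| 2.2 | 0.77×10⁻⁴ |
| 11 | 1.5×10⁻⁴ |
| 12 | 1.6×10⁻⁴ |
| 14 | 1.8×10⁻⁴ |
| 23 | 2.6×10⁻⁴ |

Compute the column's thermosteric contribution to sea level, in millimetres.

Layer 1 at 23 °C → α = 2.6×10⁻⁴ K⁻¹
Layer 2 at 12 °C → α = 1.6×10⁻⁴ K⁻¹
Layer 3 at 2.2 °C → α = 0.77×10⁻⁴ K⁻¹
0–210 m: 210 × 1.7 × 2.6×10⁻⁴ = 0.09282 m
Layer 2: 0.56 × 800 × 1.6×10⁻⁴ = 0.07168 m
1010–2510 m: 0.77×10⁻⁴ × 1500 × 0.57 = 0.065835 m
Δh = 0.09282 + 0.07168 + 0.065835 = 0.230335 m

230 mm of thermosteric rise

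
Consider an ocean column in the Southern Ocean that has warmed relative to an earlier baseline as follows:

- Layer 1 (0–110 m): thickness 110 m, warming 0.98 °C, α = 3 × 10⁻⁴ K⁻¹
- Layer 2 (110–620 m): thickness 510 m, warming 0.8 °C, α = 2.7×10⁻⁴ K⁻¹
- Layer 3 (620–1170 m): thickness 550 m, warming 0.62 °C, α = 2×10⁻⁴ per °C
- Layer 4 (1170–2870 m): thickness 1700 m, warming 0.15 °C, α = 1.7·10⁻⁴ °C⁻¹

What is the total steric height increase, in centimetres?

Layer 1: 110 × 3×10⁻⁴ × 0.98 = 0.03234 m
110–620 m: 0.8 × 510 × 2.7×10⁻⁴ = 0.11016 m
Layer 3: 0.62 × 550 × 2×10⁻⁴ = 0.06820 m
1170–2870 m: 1700 × 0.15 × 1.7×10⁻⁴ = 0.04335 m
Δh = 0.03234 + 0.11016 + 0.06820 + 0.04335 = 0.25405 m ≈ 25.4 cm

Δh = 25.4 cm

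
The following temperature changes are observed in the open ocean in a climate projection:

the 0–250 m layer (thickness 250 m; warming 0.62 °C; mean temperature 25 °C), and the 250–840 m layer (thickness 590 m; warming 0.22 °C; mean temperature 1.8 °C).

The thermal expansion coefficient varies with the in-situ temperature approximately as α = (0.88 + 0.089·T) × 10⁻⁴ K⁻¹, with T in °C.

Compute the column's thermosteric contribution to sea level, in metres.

Layer 1: α = (0.88 + 0.089×25)×10⁻⁴ = 3.105×10⁻⁴ K⁻¹
Layer 2: α = (0.88 + 0.089×1.8)×10⁻⁴ = 1.0402×10⁻⁴ K⁻¹
0–250 m: 250 × 3.105×10⁻⁴ × 0.62 = 0.0481275 m
250–840 m: 1.0402×10⁻⁴ × 590 × 0.22 = 0.013501796 m
Δh = 0.0481275 + 0.013501796 = 0.061629296 m ≈ 0.0616 m

0.0616 m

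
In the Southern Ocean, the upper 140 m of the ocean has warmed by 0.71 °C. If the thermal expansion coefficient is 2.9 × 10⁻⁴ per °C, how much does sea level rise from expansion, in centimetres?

about 2.88 cm

Δh = αΔT·H = 2.9×10⁻⁴ × 0.71 × 140 = 0.028826 m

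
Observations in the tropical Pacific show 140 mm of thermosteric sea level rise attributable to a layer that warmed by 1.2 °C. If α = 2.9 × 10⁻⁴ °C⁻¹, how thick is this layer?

about 402 m

H = Δh/(αΔT) = 0.14 / (2.9×10⁻⁴ × 1.2) ≈ 402.3 m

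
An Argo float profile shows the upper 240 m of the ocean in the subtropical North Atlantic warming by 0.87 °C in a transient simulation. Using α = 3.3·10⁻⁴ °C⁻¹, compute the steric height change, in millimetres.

Δh = αΔT·H = 3.3×10⁻⁴ × 0.87 × 240 = 0.068904 m

69 mm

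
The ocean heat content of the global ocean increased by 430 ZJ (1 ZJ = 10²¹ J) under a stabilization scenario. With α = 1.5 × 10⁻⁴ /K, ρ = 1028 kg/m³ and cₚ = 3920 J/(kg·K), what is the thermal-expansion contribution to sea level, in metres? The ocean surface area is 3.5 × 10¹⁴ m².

0.0457 m

Per unit area: Q = 430×10²¹ / (3.5×10¹⁴) ≈ 1.229×10⁹ J/m²
Δh = αQ/(ρcₚ) = 1.5×10⁻⁴ × 1.229×10⁹ / (1028 × 3920) ≈ 0.045747 m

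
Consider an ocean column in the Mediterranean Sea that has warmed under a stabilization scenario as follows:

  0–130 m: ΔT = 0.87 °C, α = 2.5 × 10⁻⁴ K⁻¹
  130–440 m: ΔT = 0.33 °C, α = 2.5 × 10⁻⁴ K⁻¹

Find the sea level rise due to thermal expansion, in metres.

Layer 1: 2.5×10⁻⁴ × 130 × 0.87 = 0.028275 m
Layer 2: 310 × 0.33 × 2.5×10⁻⁴ = 0.025575 m
Δh = 0.028275 + 0.025575 = 0.05385 m

about 0.0539 m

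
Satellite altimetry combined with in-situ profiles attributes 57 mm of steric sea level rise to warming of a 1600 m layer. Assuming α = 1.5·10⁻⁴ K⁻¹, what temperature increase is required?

0.238 °C

ΔT = Δh/(αH) = 0.057 / (1.5×10⁻⁴ × 1600) = 0.2375 °C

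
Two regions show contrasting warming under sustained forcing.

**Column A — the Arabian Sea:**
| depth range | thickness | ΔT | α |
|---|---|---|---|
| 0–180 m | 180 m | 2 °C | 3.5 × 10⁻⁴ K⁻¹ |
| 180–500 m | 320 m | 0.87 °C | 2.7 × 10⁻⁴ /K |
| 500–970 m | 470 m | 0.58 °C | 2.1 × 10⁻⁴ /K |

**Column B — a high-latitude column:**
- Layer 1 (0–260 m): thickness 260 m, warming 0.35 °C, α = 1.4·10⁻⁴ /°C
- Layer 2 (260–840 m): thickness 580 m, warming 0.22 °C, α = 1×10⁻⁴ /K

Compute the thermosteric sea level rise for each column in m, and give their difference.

A 2 × 3.5×10⁻⁴ × 180 = 0.12600 m
A 180–500 m: 0.87 × 320 × 2.7×10⁻⁴ = 0.075168 m
A Layer 3: 0.58 × 2.1×10⁻⁴ × 470 = 0.057246 m
A total: 0.258414 m
B 0–260 m: 260 × 1.4×10⁻⁴ × 0.35 = 0.01274 m
B 1×10⁻⁴ × 580 × 0.22 = 0.01276 m
B total: 0.02550 m
Difference: 0.258414 − 0.02550 = 0.232914 m

Δh_A ≈ 0.26 m, Δh_B ≈ 0.026 m; difference ≈ 0.23 m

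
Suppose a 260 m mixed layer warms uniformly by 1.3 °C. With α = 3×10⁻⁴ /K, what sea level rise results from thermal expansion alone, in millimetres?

101 mm

Δh = αΔT·H = 3×10⁻⁴ × 1.3 × 260 = 0.10140 m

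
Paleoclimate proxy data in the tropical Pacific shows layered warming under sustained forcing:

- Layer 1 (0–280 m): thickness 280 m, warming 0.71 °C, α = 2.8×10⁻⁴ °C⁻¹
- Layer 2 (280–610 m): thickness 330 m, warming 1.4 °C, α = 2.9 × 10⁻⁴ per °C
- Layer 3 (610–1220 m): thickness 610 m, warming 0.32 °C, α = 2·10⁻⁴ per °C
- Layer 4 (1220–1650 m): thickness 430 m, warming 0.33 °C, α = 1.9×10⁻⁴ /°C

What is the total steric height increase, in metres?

2.8×10⁻⁴ × 280 × 0.71 = 0.055664 m
330 × 2.9×10⁻⁴ × 1.4 = 0.13398 m
610 × 2×10⁻⁴ × 0.32 = 0.03904 m
Layer 4: 0.33 × 430 × 1.9×10⁻⁴ = 0.026961 m
Δh = 0.055664 + 0.13398 + 0.03904 + 0.026961 = 0.255645 m

Δh ≈ 0.256 m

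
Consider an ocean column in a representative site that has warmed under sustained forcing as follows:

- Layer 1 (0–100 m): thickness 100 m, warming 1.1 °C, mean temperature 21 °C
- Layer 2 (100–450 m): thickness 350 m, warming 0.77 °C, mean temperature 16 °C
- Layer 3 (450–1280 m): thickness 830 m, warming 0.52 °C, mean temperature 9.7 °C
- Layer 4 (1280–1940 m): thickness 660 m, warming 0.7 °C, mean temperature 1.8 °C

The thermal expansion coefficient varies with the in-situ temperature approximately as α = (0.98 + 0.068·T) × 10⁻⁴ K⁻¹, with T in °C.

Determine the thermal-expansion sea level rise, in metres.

Layer 1: α = (0.98 + 0.068×21)×10⁻⁴ = 2.408×10⁻⁴ K⁻¹
Layer 2: α = (0.98 + 0.068×16)×10⁻⁴ = 2.068×10⁻⁴ K⁻¹
Layer 3: α = (0.98 + 0.068×9.7)×10⁻⁴ = 1.6396×10⁻⁴ K⁻¹
Layer 4: α = (0.98 + 0.068×1.8)×10⁻⁴ = 1.1024×10⁻⁴ K⁻¹
1.1 × 100 × 2.408×10⁻⁴ = 0.026488 m
100–450 m: 2.068×10⁻⁴ × 0.77 × 350 = 0.0557326 m
Layer 3: 1.6396×10⁻⁴ × 830 × 0.52 = 0.070765136 m
660 × 0.7 × 1.1024×10⁻⁴ = 0.05093088 m
Δh = 0.026488 + 0.0557326 + 0.070765136 + 0.05093088 = 0.203916616 m

0.204 m of thermosteric rise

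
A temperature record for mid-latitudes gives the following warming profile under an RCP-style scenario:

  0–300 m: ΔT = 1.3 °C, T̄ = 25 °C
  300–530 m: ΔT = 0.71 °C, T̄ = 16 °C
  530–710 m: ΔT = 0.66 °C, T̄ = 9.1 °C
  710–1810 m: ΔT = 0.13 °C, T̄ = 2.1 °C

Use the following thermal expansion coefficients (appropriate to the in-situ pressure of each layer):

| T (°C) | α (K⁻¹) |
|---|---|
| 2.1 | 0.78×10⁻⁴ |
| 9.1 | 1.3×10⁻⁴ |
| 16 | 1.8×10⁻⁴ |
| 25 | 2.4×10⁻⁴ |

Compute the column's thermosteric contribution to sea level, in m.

0.150 m of thermosteric rise

Layer 1 at 25 °C → α = 2.4×10⁻⁴ K⁻¹
Layer 2 at 16 °C → α = 1.8×10⁻⁴ K⁻¹
Layer 3 at 9.1 °C → α = 1.3×10⁻⁴ K⁻¹
Layer 4 at 2.1 °C → α = 0.78×10⁻⁴ K⁻¹
300 × 2.4×10⁻⁴ × 1.3 = 0.09360 m
Layer 2: 1.8×10⁻⁴ × 0.71 × 230 = 0.029394 m
Layer 3: 180 × 0.66 × 1.3×10⁻⁴ = 0.015444 m
Layer 4: 0.13 × 0.78×10⁻⁴ × 1100 = 0.011154 m
Δh = 0.09360 + 0.029394 + 0.015444 + 0.011154 = 0.149592 m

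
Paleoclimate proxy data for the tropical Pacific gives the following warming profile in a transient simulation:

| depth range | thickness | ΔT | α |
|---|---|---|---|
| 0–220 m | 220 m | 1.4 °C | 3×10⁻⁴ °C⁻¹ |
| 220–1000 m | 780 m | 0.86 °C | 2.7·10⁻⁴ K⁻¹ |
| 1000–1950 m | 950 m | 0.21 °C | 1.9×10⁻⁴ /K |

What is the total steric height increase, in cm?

Δh = 31.1 cm

0–220 m: 1.4 × 220 × 3×10⁻⁴ = 0.09240 m
780 × 2.7×10⁻⁴ × 0.86 = 0.181116 m
950 × 1.9×10⁻⁴ × 0.21 = 0.037905 m
Δh = 0.09240 + 0.181116 + 0.037905 = 0.311421 m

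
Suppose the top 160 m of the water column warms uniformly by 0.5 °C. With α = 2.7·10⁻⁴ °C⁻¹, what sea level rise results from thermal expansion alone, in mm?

about 22 mm

Δh = αΔT·H = 2.7×10⁻⁴ × 0.5 × 160 = 0.02160 m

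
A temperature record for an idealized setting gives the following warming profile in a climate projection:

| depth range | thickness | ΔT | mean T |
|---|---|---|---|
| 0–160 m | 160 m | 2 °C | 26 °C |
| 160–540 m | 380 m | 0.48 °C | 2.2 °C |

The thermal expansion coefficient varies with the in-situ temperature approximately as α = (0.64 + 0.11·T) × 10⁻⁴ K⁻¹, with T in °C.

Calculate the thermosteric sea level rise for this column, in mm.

Layer 1: α = (0.64 + 0.11×26)×10⁻⁴ = 3.5×10⁻⁴ K⁻¹
Layer 2: α = (0.64 + 0.11×2.2)×10⁻⁴ = 0.882×10⁻⁴ K⁻¹
0–160 m: 2 × 160 × 3.5×10⁻⁴ = 0.11200 m
160–540 m: 0.48 × 380 × 0.882×10⁻⁴ = 0.01608768 m
Δh = 0.11200 + 0.01608768 = 0.12808768 m

Δh = 130 mm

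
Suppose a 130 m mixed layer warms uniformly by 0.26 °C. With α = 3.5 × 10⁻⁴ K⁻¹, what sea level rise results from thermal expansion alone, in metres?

Δh = αΔT·H = 3.5×10⁻⁴ × 0.26 × 130 = 0.01183 m

0.0118 m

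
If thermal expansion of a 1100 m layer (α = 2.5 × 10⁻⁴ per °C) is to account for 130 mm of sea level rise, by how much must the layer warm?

ΔT = Δh/(αH) = 0.13 / (2.5×10⁻⁴ × 1100) ≈ 0.4727 °C

about 0.473 °C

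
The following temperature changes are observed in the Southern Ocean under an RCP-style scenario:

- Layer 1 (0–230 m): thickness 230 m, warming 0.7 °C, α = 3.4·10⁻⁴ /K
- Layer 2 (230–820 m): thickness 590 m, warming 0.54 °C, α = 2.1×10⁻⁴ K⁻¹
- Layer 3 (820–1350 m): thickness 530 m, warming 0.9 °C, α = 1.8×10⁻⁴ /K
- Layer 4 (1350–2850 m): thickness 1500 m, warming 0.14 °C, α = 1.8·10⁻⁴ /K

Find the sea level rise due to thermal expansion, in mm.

Layer 1: 0.7 × 230 × 3.4×10⁻⁴ = 0.05474 m
230–820 m: 2.1×10⁻⁴ × 590 × 0.54 = 0.066906 m
Layer 3: 530 × 0.9 × 1.8×10⁻⁴ = 0.08586 m
1.8×10⁻⁴ × 1500 × 0.14 = 0.03780 m
Δh = 0.05474 + 0.066906 + 0.08586 + 0.03780 = 0.245306 m

245 mm of thermosteric rise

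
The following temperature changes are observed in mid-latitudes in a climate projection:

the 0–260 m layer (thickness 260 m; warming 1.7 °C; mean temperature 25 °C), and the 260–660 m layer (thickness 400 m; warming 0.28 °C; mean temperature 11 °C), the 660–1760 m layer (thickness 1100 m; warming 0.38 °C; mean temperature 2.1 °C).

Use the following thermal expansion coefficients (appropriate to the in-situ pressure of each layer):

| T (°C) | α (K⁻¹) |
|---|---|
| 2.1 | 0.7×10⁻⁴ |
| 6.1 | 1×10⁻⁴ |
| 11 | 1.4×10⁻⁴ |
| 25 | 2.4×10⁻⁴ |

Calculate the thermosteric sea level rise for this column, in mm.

Δh = 151 mm

Layer 1 at 25 °C → α = 2.4×10⁻⁴ K⁻¹
Layer 2 at 11 °C → α = 1.4×10⁻⁴ K⁻¹
Layer 3 at 2.1 °C → α = 0.7×10⁻⁴ K⁻¹
Layer 1: 1.7 × 260 × 2.4×10⁻⁴ = 0.10608 m
1.4×10⁻⁴ × 400 × 0.28 = 0.01568 m
660–1760 m: 1100 × 0.38 × 0.7×10⁻⁴ = 0.02926 m
Δh = 0.10608 + 0.01568 + 0.02926 = 0.15102 m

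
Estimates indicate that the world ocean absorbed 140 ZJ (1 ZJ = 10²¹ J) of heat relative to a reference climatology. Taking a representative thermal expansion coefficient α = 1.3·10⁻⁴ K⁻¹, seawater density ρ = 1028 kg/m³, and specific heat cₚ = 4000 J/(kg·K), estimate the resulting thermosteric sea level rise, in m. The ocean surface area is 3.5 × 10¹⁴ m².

0.013 m

Per unit area: Q = 140×10²¹ / (3.5×10¹⁴) = 4×10⁸ J/m²
Δh = αQ/(ρcₚ) = 1.3×10⁻⁴ × 4×10⁸ / (1028 × 4000) ≈ 0.012646 m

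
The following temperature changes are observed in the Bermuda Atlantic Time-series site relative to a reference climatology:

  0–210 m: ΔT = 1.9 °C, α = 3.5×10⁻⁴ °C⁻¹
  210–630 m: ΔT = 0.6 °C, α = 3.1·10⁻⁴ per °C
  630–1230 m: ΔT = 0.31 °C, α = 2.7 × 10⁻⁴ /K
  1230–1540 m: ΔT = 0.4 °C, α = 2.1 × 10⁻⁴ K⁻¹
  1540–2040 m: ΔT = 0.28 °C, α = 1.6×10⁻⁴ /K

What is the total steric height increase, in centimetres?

0–210 m: 3.5×10⁻⁴ × 210 × 1.9 = 0.13965 m
0.6 × 420 × 3.1×10⁻⁴ = 0.07812 m
0.31 × 2.7×10⁻⁴ × 600 = 0.05022 m
0.4 × 2.1×10⁻⁴ × 310 = 0.02604 m
Layer 5: 1.6×10⁻⁴ × 0.28 × 500 = 0.02240 m
Δh = 0.13965 + 0.07812 + 0.05022 + 0.02604 + 0.02240 = 0.31643 m ≈ 31.6 cm

about 31.6 cm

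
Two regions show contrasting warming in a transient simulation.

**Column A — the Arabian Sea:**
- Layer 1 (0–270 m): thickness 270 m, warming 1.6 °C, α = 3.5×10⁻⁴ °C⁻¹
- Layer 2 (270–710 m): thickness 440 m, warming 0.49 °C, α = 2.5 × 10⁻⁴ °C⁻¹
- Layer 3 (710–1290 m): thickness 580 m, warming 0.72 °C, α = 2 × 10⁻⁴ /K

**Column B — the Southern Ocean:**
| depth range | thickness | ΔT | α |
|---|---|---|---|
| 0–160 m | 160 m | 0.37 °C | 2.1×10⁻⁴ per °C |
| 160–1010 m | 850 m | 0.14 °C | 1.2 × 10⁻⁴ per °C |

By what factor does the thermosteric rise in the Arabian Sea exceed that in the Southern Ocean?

A 0–270 m: 3.5×10⁻⁴ × 1.6 × 270 = 0.15120 m
A 270–710 m: 2.5×10⁻⁴ × 440 × 0.49 = 0.05390 m
A 710–1290 m: 580 × 0.72 × 2×10⁻⁴ = 0.08352 m
A total: 0.28862 m
B Layer 1: 0.37 × 2.1×10⁻⁴ × 160 = 0.012432 m
B Layer 2: 850 × 0.14 × 1.2×10⁻⁴ = 0.01428 m
B total: 0.026712 m
Ratio: 0.28862 / 0.026712 ≈ 10.80

10.8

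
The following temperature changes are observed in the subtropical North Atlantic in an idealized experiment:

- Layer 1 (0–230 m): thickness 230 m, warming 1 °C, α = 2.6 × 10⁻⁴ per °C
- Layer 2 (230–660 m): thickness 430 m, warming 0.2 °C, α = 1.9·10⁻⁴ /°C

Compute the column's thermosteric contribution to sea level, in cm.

Δh = 7.61 cm

0–230 m: 1 × 2.6×10⁻⁴ × 230 = 0.05980 m
Layer 2: 430 × 0.2 × 1.9×10⁻⁴ = 0.01634 m
Δh = 0.05980 + 0.01634 = 0.07614 m ≈ 7.61 cm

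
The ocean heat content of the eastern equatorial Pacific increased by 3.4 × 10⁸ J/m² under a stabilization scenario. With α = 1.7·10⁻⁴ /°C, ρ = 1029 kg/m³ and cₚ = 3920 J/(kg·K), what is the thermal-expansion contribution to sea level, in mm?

Δh ≈ 14.3 mm

Δh = αQ/(ρcₚ) = 1.7×10⁻⁴ × 3.4×10⁸ / (1029 × 3920) ≈ 0.014329 m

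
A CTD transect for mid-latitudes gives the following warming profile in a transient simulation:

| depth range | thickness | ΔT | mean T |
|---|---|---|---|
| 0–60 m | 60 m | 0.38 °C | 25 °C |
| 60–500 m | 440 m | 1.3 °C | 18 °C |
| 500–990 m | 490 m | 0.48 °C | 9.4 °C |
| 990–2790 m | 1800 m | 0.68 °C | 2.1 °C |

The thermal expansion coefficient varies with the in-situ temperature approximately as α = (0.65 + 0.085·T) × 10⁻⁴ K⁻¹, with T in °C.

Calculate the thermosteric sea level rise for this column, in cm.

Δh = 26.7 cm

Layer 1: α = (0.65 + 0.085×25)×10⁻⁴ = 2.775×10⁻⁴ K⁻¹
Layer 2: α = (0.65 + 0.085×18)×10⁻⁴ = 2.18×10⁻⁴ K⁻¹
Layer 3: α = (0.65 + 0.085×9.4)×10⁻⁴ = 1.449×10⁻⁴ K⁻¹
Layer 4: α = (0.65 + 0.085×2.1)×10⁻⁴ = 0.8285×10⁻⁴ K⁻¹
60 × 2.775×10⁻⁴ × 0.38 = 0.006327 m
Layer 2: 2.18×10⁻⁴ × 440 × 1.3 = 0.124696 m
1.449×10⁻⁴ × 0.48 × 490 = 0.03408048 m
1800 × 0.68 × 0.8285×10⁻⁴ = 0.1014084 m
Δh = 0.006327 + 0.124696 + 0.03408048 + 0.1014084 = 0.26651188 m ≈ 26.7 cm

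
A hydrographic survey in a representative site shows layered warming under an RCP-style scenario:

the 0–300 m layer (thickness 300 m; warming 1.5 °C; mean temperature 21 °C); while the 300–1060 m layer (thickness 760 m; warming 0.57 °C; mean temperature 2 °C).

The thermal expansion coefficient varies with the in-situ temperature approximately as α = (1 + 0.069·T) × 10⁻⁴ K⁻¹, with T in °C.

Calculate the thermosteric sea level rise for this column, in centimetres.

16.0 cm

Layer 1: α = (1 + 0.069×21)×10⁻⁴ = 2.449×10⁻⁴ K⁻¹
Layer 2: α = (1 + 0.069×2)×10⁻⁴ = 1.138×10⁻⁴ K⁻¹
300 × 2.449×10⁻⁴ × 1.5 = 0.110205 m
Layer 2: 760 × 1.138×10⁻⁴ × 0.57 = 0.04929816 m
Δh = 0.110205 + 0.04929816 = 0.15950316 m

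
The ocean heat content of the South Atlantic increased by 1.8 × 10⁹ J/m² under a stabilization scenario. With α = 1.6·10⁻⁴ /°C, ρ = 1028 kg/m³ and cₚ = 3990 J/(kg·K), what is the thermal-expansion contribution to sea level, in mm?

Δh = αQ/(ρcₚ) = 1.6×10⁻⁴ × 1.8×10⁹ / (1028 × 3990) ≈ 0.070214 m

about 70.2 mm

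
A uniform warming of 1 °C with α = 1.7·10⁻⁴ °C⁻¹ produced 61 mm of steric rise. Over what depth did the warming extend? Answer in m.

H = Δh/(αΔT) = 0.061 / (1.7×10⁻⁴ × 1) ≈ 358.8 m

359 m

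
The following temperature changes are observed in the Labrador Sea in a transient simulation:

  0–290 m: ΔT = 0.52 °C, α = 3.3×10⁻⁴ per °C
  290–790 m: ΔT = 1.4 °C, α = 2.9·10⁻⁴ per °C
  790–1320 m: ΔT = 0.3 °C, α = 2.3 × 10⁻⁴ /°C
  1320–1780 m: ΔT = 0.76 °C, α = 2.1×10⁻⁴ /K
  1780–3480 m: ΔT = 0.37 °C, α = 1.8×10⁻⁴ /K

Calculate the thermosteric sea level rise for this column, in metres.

Layer 1: 0.52 × 3.3×10⁻⁴ × 290 = 0.049764 m
290–790 m: 500 × 2.9×10⁻⁴ × 1.4 = 0.20300 m
790–1320 m: 530 × 2.3×10⁻⁴ × 0.3 = 0.03657 m
Layer 4: 460 × 2.1×10⁻⁴ × 0.76 = 0.073416 m
1.8×10⁻⁴ × 0.37 × 1700 = 0.11322 m
Δh = 0.049764 + 0.20300 + 0.03657 + 0.073416 + 0.11322 = 0.47597 m ≈ 0.476 m

0.476 m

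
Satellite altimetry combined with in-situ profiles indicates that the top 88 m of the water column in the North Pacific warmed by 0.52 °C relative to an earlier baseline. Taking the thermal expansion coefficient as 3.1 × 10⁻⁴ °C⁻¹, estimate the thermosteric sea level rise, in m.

Δh = αΔT·H = 3.1×10⁻⁴ × 0.52 × 88 = 0.0141856 m

0.0142 m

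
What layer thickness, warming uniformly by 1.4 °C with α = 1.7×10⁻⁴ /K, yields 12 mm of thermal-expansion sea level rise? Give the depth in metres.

50.4 m

H = Δh/(αΔT) = 0.012 / (1.7×10⁻⁴ × 1.4) ≈ 50.42 m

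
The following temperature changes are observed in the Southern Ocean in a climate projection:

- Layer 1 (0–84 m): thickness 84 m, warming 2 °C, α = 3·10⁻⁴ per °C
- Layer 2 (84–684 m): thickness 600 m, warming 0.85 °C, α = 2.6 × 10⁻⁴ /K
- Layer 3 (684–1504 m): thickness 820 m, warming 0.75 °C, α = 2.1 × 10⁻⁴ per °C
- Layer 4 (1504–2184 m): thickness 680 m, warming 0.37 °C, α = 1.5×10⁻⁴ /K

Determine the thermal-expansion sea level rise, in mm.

2 × 84 × 3×10⁻⁴ = 0.05040 m
Layer 2: 2.6×10⁻⁴ × 0.85 × 600 = 0.13260 m
2.1×10⁻⁴ × 820 × 0.75 = 0.12915 m
680 × 0.37 × 1.5×10⁻⁴ = 0.03774 m
Δh = 0.05040 + 0.13260 + 0.12915 + 0.03774 = 0.34989 m

350 mm of thermosteric rise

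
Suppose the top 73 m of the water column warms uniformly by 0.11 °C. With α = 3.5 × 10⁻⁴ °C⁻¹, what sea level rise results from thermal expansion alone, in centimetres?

Δh = αΔT·H = 3.5×10⁻⁴ × 0.11 × 73 = 0.0028105 m

0.281 cm of thermosteric rise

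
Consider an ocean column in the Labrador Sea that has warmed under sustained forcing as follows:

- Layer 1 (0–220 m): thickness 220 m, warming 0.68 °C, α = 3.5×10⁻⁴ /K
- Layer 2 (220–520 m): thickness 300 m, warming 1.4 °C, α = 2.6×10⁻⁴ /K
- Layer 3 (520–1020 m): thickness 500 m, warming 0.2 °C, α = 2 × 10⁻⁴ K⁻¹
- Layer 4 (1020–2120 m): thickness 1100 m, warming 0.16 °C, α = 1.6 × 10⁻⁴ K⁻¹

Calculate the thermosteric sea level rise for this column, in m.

220 × 0.68 × 3.5×10⁻⁴ = 0.05236 m
Layer 2: 2.6×10⁻⁴ × 1.4 × 300 = 0.10920 m
2×10⁻⁴ × 500 × 0.2 = 0.02000 m
1100 × 0.16 × 1.6×10⁻⁴ = 0.02816 m
Δh = 0.05236 + 0.10920 + 0.02000 + 0.02816 = 0.20972 m

Δh ≈ 0.21 m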